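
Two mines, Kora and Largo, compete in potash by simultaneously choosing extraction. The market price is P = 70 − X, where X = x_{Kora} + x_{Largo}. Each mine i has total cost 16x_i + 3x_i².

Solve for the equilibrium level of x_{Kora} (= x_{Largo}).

6

Mine Kora's profit: π = x_{Kora}(70 − (x_{Kora} + x_{Largo})) − 16x_{Kora} − 3x_{Kora}².
∂π/∂x_{Kora} = 54 − 8x_{Kora} − x_{Largo} = 0, so x_{Kora} = 6.75 − 0.125x_{Largo}.
The game is symmetric, so in equilibrium x_{Largo} = x_{Kora}: the reaction function gives 1.125x_{Kora} = 6.75, hence x_{Kora} = 6.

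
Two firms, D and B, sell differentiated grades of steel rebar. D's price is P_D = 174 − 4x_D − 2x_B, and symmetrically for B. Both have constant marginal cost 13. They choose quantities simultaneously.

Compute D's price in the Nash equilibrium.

77.4

Firm D's profit: π = x_D(174 − 4x_D − 2x_B) − 13x_D.
∂π/∂x_D = 161 − 8x_D − 2x_B = 0 ⇒ x_D = 20.125 − 0.25x_B.
By symmetry x_B = x_D; substituting into the reaction function, 1.25x_D = 20.125 and x_D = 16.1.
P_D = 174 − 4·16.1 − 2·16.1 = 77.4.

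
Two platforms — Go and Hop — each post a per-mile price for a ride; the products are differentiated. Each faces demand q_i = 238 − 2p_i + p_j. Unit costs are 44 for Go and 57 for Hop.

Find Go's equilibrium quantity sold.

Go's profit: π = (p_{Go} − 44)(238 − 2p_{Go} + p_{Hop}).
∂π/∂p_{Go} = 326 − 4p_{Go} + p_{Hop} = 0 ⇒ p_{Go} = 81.5 + 0.25p_{Hop}.
Similarly p_{Hop} = 88 + 0.25p_{Go}.
Substituting the second reaction function into the first: p_{Go} = 81.5 + 0.25(88 + 0.25p_{Go}), which gives 0.9375p_{Go} = 103.5 ⇒ p_{Go} = 110.4.
Then p_{Hop} = 88 + 0.25·110.4 = 115.6.
q_{Go} = 238 − 2·110.4 + 115.6 = 132.8.

132.8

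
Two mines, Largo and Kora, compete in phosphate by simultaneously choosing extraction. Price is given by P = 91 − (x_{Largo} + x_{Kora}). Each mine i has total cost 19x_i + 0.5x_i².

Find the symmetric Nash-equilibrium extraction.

Mine Largo's profit: π = x_{Largo}(91 − (x_{Largo} + x_{Kora})) − 19x_{Largo} − 0.5x_{Largo}².
∂π/∂x_{Largo} = 72 − 3x_{Largo} − x_{Kora} = 0, so x_{Largo} = 24 − (1/3)x_{Kora}.
Setting x_{Largo} = x_{Kora} in the reaction function: x_{Largo} = 24 − (1/3)x_{Largo}, so x_{Largo} = 24 / (4/3) = 18.

18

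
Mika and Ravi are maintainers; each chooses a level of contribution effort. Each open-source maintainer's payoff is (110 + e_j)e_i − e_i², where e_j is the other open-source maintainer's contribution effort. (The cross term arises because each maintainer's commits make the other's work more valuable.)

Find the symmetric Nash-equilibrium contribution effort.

110

Mika's payoff is (110 + e_R)e_M − e_M².
∂π/∂e_M = 110 + e_R − 2e_M = 0, so e_M = 55 + 0.5e_R.
By symmetry e_R = e_M; substituting into the reaction function, 0.5e_M = 55 and e_M = 110.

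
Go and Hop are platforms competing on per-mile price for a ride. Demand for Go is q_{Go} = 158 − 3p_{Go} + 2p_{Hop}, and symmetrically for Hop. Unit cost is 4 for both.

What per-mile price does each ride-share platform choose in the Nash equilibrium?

Go's profit: π = (p_{Go} − 4)(158 − 3p_{Go} + 2p_{Hop}).
∂π/∂p_{Go} = 170 − 6p_{Go} + 2p_{Hop} = 0 ⇒ p_{Go} = 85/3 + (1/3)p_{Hop}.
Setting p_{Go} = p_{Hop} in the reaction function: p_{Go} = 85/3 + (1/3)p_{Go}, so p_{Go} = (85/3) / (2/3) = 42.5.

42.5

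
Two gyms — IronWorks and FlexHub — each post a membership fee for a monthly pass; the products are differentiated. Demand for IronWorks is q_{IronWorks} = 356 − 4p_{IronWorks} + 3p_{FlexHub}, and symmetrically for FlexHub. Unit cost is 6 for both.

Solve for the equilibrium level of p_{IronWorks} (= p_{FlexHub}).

IronWorks's profit: π = (p_{IronWorks} − 6)(356 − 4p_{IronWorks} + 3p_{FlexHub}).
∂π/∂p_{IronWorks} = 380 − 8p_{IronWorks} + 3p_{FlexHub} = 0 ⇒ p_{IronWorks} = 47.5 + 0.375p_{FlexHub}.
The game is symmetric, so in equilibrium p_{FlexHub} = p_{IronWorks}: the reaction function gives 0.625p_{IronWorks} = 47.5, hence p_{IronWorks} = 76.

76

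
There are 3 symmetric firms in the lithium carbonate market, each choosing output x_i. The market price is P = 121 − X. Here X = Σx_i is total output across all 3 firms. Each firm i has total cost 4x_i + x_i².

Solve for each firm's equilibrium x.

A representative firm's profit is π_i = x_i(121 − X) − 4x_i − x_i², with X = x_i + Σ_{j≠i} x_j.
First-order condition: 117 − 4x_i − Σ_{j≠i} x_j = 0.
In a symmetric equilibrium every firm chooses the same x, so Σ_{j≠i} x_j = 2x. The condition becomes 117 − 6x = 0, giving x = 117/6 = 19.5.

19.5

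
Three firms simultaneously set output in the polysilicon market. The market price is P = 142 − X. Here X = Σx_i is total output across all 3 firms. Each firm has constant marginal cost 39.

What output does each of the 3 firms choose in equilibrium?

25.75

A representative firm's profit is π_i = x_i(142 − X) − 39x_i, with X = x_i + Σ_{j≠i} x_j.
First-order condition: 103 − 2x_i − Σ_{j≠i} x_j = 0.
With identical firms, set every x_j = x: then 103 − 2x − 2x = 0, i.e. x = 103/4 = 25.75.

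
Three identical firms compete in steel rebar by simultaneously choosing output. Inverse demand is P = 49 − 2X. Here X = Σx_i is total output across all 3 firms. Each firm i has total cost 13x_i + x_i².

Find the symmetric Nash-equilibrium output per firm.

A representative firm's profit is π_i = x_i(49 − 2X) − 13x_i − x_i², with X = x_i + Σ_{j≠i} x_j.
First-order condition: 36 − 6x_i − 2Σ_{j≠i} x_j = 0.
In a symmetric equilibrium every firm chooses the same x, so Σ_{j≠i} x_j = 2x. The condition becomes 36 − 10x = 0, giving x = 36/10 = 3.6.

3.6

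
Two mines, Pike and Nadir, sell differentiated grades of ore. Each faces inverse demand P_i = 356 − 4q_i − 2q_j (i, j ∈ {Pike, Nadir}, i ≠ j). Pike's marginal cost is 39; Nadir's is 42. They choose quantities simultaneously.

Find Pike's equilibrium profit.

Mine Pike's profit: π = q_{Pike}(356 − 4q_{Pike} − 2q_{Nadir}) − 39q_{Pike}.
∂π/∂q_{Pike} = 317 − 8q_{Pike} − 2q_{Nadir} = 0 ⇒ q_{Pike} = 39.625 − 0.25q_{Nadir}.
Similarly q_{Nadir} = 39.25 − 0.25q_{Pike}.
Substituting the second reaction function into the first: q_{Pike} = 39.625 − 0.25(39.25 − 0.25q_{Pike}), which gives 0.9375q_{Pike} = 29.8125 ⇒ q_{Pike} = 31.8.
Then q_{Nadir} = 39.25 − 0.25·31.8 = 31.3.
P_{Pike} = 356 − 4·31.8 − 2·31.3 = 166.2.
Profit = (166.2 − 39)·31.8 = 4044.96.

4044.96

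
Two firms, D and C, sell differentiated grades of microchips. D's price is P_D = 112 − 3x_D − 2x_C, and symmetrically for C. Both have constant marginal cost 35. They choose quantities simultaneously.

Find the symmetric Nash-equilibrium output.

9.625

Firm D's profit: π = x_D(112 − 3x_D − 2x_C) − 35x_D.
∂π/∂x_D = 77 − 6x_D − 2x_C = 0 ⇒ x_D = 77/6 − (1/3)x_C.
Setting x_D = x_C in the reaction function: x_D = 77/6 − (1/3)x_D, so x_D = (77/6) / (4/3) = 9.625.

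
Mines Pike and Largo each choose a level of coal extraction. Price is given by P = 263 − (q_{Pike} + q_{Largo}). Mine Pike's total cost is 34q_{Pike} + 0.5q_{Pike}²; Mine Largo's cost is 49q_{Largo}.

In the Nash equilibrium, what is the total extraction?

131.4

Mine Pike's profit: π = q_{Pike}(263 − (q_{Pike} + q_{Largo})) − 34q_{Pike} − 0.5q_{Pike}².
∂π/∂q_{Pike} = 229 − 3q_{Pike} − q_{Largo} = 0, so q_{Pike} = 229/3 − (1/3)q_{Largo}.
For Largo: ∂π/∂q_{Largo} = 214 − 2q_{Largo} − q_{Pike} = 0 ⇒ q_{Largo} = 107 − 0.5q_{Pike}.
Substituting the second reaction function into the first: q_{Pike} = 229/3 − (1/3)(107 − 0.5q_{Pike}), which gives (5/6)q_{Pike} = 122/3 ⇒ q_{Pike} = 48.8.
Then q_{Largo} = 107 − 0.5·48.8 = 82.6.
Total extraction: 48.8 + 82.6 = 131.4.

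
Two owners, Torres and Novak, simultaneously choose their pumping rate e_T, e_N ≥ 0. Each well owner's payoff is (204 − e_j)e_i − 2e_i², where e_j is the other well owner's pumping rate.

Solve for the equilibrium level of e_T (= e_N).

Torres's payoff is (204 − e_N)e_T − 2e_T².
∂π/∂e_T = 204 − e_N − 4e_T = 0, so e_T = 51 − 0.25e_N.
Setting e_T = e_N in the reaction function: e_T = 51 − 0.25e_T, so e_T = 51 / 1.25 = 40.8.

40.8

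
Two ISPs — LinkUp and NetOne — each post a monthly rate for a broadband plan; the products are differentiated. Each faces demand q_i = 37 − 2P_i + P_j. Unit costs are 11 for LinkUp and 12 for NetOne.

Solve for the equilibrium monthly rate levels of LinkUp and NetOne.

19.8, 20.2

LinkUp's profit: π = (P_{LinkUp} − 11)(37 − 2P_{LinkUp} + P_{NetOne}).
∂π/∂P_{LinkUp} = 59 − 4P_{LinkUp} + P_{NetOne} = 0 ⇒ P_{LinkUp} = 14.75 + 0.25P_{NetOne}.
Similarly P_{NetOne} = 15.25 + 0.25P_{LinkUp}.
Substituting the second reaction function into the first: P_{LinkUp} = 14.75 + 0.25(15.25 + 0.25P_{LinkUp}), which gives 0.9375P_{LinkUp} = 18.5625 ⇒ P_{LinkUp} = 19.8.
Then P_{NetOne} = 15.25 + 0.25·19.8 = 20.2.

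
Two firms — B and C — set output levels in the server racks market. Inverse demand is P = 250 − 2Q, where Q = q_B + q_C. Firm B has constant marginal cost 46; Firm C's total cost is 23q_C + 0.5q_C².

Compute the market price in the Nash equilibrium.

Firm B's profit: π = q_B(250 − 2(q_B + q_C)) − 46q_B.
∂π/∂q_B = 204 − 4q_B − 2q_C = 0, so q_B = 51 − 0.5q_C.
For C: ∂π/∂q_C = 227 − 5q_C − 2q_B = 0 ⇒ q_C = 45.4 − 0.4q_B.
Plugging q_C into B's best response: q_B = 51 − 0.5(45.4 − 0.4q_B) ⇒ 0.8q_B = 28.3, so q_B = 35.375.
Then q_C = 45.4 − 0.4·35.375 = 31.25.
Equilibrium price: P = 250 − 2·66.625 = 116.75.

116.75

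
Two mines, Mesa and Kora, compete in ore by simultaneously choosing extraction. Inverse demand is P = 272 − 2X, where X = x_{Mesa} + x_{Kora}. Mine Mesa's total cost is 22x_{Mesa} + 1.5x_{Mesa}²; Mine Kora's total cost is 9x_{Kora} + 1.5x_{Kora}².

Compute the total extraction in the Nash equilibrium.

57

Mine Mesa's profit: π = x_{Mesa}(272 − 2(x_{Mesa} + x_{Kora})) − 22x_{Mesa} − 1.5x_{Mesa}².
∂π/∂x_{Mesa} = 250 − 7x_{Mesa} − 2x_{Kora} = 0, so x_{Mesa} = 250/7 − (2/7)x_{Kora}.
By the same steps for Kora: x_{Kora} = 263/7 − (2/7)x_{Mesa}.
Plugging x_{Kora} into Mesa's best response: x_{Mesa} = 250/7 − (2/7)(263/7 − (2/7)x_{Mesa}) ⇒ (45/49)x_{Mesa} = 1224/49, so x_{Mesa} = 27.2.
Then x_{Kora} = 263/7 − (2/7)·27.2 = 29.8.
Total extraction: 27.2 + 29.8 = 57.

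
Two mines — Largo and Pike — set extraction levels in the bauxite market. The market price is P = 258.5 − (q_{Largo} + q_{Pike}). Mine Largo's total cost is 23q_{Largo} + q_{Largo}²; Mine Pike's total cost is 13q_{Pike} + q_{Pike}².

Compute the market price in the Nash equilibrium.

Mine Largo's profit: π = q_{Largo}(258.5 − (q_{Largo} + q_{Pike})) − 23q_{Largo} − q_{Largo}².
∂π/∂q_{Largo} = 235.5 − 4q_{Largo} − q_{Pike} = 0, so q_{Largo} = 58.875 − 0.25q_{Pike}.
By the same steps for Pike: q_{Pike} = 61.375 − 0.25q_{Largo}.
Substituting the second reaction function into the first: q_{Largo} = 58.875 − 0.25(61.375 − 0.25q_{Largo}), which gives 0.9375q_{Largo} = 1393/32 ⇒ q_{Largo} = 1393/30.
Then q_{Pike} = 61.375 − 0.25·(1393/30) = 1493/30.
Equilibrium price: P = 258.5 − 96.2 = 162.3.

162.3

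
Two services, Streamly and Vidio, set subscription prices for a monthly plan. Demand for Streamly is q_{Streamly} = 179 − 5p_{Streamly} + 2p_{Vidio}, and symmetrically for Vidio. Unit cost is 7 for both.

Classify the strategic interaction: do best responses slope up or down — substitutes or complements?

Streamly's profit: π = (p_{Streamly} − 7)(179 − 5p_{Streamly} + 2p_{Vidio}).
∂π/∂p_{Streamly} = 214 − 10p_{Streamly} + 2p_{Vidio} = 0 ⇒ p_{Streamly} = 21.4 + 0.2p_{Vidio}.
The best-response slope dp_{Streamly}/dp_{Vidio} = 0.2 > 0: the reaction function is upward-sloping, so the choices are strategic complements.

strategic complements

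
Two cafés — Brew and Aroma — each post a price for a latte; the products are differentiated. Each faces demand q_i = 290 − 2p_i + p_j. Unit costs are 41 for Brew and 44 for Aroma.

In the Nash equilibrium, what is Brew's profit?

13911.12

Brew's profit: π = (p_{Brew} − 41)(290 − 2p_{Brew} + p_{Aroma}).
∂π/∂p_{Brew} = 372 − 4p_{Brew} + p_{Aroma} = 0 ⇒ p_{Brew} = 93 + 0.25p_{Aroma}.
Similarly p_{Aroma} = 94.5 + 0.25p_{Brew}.
Substituting the second reaction function into the first: p_{Brew} = 93 + 0.25(94.5 + 0.25p_{Brew}), which gives 0.9375p_{Brew} = 116.625 ⇒ p_{Brew} = 124.4.
Then p_{Aroma} = 94.5 + 0.25·124.4 = 125.6.
q_{Brew} = 290 − 2·124.4 + 125.6 = 166.8.
Profit = (124.4 − 41)·166.8 = 13911.12.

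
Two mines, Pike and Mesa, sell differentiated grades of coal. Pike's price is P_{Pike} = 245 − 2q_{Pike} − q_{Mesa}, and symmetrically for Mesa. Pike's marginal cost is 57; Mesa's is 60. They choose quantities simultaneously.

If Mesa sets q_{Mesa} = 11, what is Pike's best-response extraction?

44.25

Mine Pike's profit: π = q_{Pike}(245 − 2q_{Pike} − q_{Mesa}) − 57q_{Pike}.
∂π/∂q_{Pike} = 188 − 4q_{Pike} − q_{Mesa} = 0 ⇒ q_{Pike} = 47 − 0.25q_{Mesa}.
At q_{Mesa} = 11: q_{Pike} = 47 − 0.25·11 = 44.25.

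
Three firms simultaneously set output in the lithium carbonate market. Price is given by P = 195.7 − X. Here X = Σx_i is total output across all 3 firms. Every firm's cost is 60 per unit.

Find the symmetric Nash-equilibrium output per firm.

A representative firm's profit is π_i = x_i(195.7 − X) − 60x_i, with X = x_i + Σ_{j≠i} x_j.
First-order condition: 135.7 − 2x_i − Σ_{j≠i} x_j = 0.
With identical firms, set every x_j = x: then 135.7 − 2x − 2x = 0, i.e. x = 135.7/4 = 33.925.

33.925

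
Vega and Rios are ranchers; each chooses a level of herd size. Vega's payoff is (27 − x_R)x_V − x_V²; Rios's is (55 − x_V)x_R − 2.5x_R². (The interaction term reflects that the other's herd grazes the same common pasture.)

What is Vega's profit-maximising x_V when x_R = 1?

Expanding Vega's payoff: 27x_V − x_Rx_V − x_V².
∂π/∂x_V = 27 − x_R − 2x_V = 0, so x_V = 13.5 − 0.5x_R.
At x_R = 1: x_V = 13.5 − 0.5·1 = 13.

13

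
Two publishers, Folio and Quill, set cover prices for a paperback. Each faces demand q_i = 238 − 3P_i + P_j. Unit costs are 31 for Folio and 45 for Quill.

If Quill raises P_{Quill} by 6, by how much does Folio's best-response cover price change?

1

Folio's profit: π = (P_{Folio} − 31)(238 − 3P_{Folio} + P_{Quill}).
∂π/∂P_{Folio} = 331 − 6P_{Folio} + P_{Quill} = 0 ⇒ P_{Folio} = 331/6 + (1/6)P_{Quill}.
The reaction-function slope is 1/6, so a 6-unit rise in P_{Quill} moves P_{Folio} by 1/6 × 6 = 1. Folio's best response rises — the actions are strategic complements.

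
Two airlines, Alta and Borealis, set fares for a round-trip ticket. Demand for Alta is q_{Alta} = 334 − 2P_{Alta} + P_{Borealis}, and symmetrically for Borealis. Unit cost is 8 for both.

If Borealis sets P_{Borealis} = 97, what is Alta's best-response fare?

Alta's profit: π = (P_{Alta} − 8)(334 − 2P_{Alta} + P_{Borealis}).
∂π/∂P_{Alta} = 350 − 4P_{Alta} + P_{Borealis} = 0 ⇒ P_{Alta} = 87.5 + 0.25P_{Borealis}.
At P_{Borealis} = 97: P_{Alta} = 87.5 + 0.25·97 = 111.75.

111.75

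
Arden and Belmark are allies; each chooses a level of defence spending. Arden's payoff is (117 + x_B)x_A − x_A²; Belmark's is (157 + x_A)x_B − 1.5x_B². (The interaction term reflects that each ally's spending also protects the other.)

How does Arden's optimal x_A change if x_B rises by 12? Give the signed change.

6

Expanding Arden's payoff: 117x_A + x_Bx_A − x_A².
∂π/∂x_A = 117 + x_B − 2x_A = 0, so x_A = 58.5 + 0.5x_B.
The reaction-function slope is 0.5, so a 12-unit rise in x_B moves x_A by 0.5 × 12 = 6. Arden's best response rises — the actions are strategic complements.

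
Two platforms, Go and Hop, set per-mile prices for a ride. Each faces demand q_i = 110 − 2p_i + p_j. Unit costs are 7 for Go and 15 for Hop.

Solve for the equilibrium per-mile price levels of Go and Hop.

Go's profit: π = (p_{Go} − 7)(110 − 2p_{Go} + p_{Hop}).
∂π/∂p_{Go} = 124 − 4p_{Go} + p_{Hop} = 0 ⇒ p_{Go} = 31 + 0.25p_{Hop}.
Similarly p_{Hop} = 35 + 0.25p_{Go}.
Plugging p_{Hop} into Go's best response: p_{Go} = 31 + 0.25(35 + 0.25p_{Go}) ⇒ 0.9375p_{Go} = 39.75, so p_{Go} = 42.4.
Then p_{Hop} = 35 + 0.25·42.4 = 45.6.

42.4, 45.6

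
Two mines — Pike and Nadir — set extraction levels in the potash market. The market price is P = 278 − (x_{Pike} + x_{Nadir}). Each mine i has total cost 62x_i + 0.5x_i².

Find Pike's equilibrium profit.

4374

Mine Pike's profit: π = x_{Pike}(278 − (x_{Pike} + x_{Nadir})) − 62x_{Pike} − 0.5x_{Pike}².
∂π/∂x_{Pike} = 216 − 3x_{Pike} − x_{Nadir} = 0, so x_{Pike} = 72 − (1/3)x_{Nadir}.
Setting x_{Pike} = x_{Nadir} in the reaction function: x_{Pike} = 72 − (1/3)x_{Pike}, so x_{Pike} = 72 / (4/3) = 54.
Price P = 278 − 108 = 170.
Pike's profit: (170 − 62)·54 − 0.5(54)² = 4374.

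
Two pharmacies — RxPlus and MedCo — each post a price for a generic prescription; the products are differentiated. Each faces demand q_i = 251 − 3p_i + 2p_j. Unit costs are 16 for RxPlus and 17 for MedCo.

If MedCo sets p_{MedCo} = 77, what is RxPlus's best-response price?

RxPlus's profit: π = (p_{RxPlus} − 16)(251 − 3p_{RxPlus} + 2p_{MedCo}).
∂π/∂p_{RxPlus} = 299 − 6p_{RxPlus} + 2p_{MedCo} = 0 ⇒ p_{RxPlus} = 299/6 + (1/3)p_{MedCo}.
At p_{MedCo} = 77: p_{RxPlus} = 299/6 + (1/3)·77 = 75.5.

75.5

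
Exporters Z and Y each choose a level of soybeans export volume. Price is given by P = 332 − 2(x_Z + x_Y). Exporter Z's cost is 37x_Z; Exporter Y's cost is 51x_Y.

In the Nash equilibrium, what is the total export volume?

96

Exporter Z's profit: π = x_Z(332 − 2(x_Z + x_Y)) − 37x_Z.
∂π/∂x_Z = 295 − 4x_Z − 2x_Y = 0, so x_Z = 73.75 − 0.5x_Y.
By the same steps for Y: x_Y = 70.25 − 0.5x_Z.
Substituting the second reaction function into the first: x_Z = 73.75 − 0.5(70.25 − 0.5x_Z), which gives 0.75x_Z = 38.625 ⇒ x_Z = 51.5.
Then x_Y = 70.25 − 0.5·51.5 = 44.5.
Total export volume: 51.5 + 44.5 = 96.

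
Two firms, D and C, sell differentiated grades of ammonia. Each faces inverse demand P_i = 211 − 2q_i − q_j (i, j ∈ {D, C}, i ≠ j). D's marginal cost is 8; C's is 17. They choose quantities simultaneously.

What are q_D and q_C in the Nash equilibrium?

41.2, 38.2

Firm D's profit: π = q_D(211 − 2q_D − q_C) − 8q_D.
∂π/∂q_D = 203 − 4q_D − q_C = 0 ⇒ q_D = 50.75 − 0.25q_C.
Similarly q_C = 48.5 − 0.25q_D.
Substituting the second reaction function into the first: q_D = 50.75 − 0.25(48.5 − 0.25q_D), which gives 0.9375q_D = 38.625 ⇒ q_D = 41.2.
Then q_C = 48.5 − 0.25·41.2 = 38.2.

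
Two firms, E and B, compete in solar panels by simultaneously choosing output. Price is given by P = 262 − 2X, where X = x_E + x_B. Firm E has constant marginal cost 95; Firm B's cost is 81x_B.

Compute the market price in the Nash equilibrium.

146

Firm E's profit: π = x_E(262 − 2(x_E + x_B)) − 95x_E.
∂π/∂x_E = 167 − 4x_E − 2x_B = 0, so x_E = 41.75 − 0.5x_B.
By the same steps for B: x_B = 45.25 − 0.5x_E.
Solving the two reaction functions simultaneously: (1 − (−0.5)(−0.5))x_E = 41.75 − 0.5·45.25, so 0.75x_E = 19.125 and x_E = 25.5.
Then x_B = 45.25 − 0.5·25.5 = 32.5.
Equilibrium price: P = 262 − 2·58 = 146.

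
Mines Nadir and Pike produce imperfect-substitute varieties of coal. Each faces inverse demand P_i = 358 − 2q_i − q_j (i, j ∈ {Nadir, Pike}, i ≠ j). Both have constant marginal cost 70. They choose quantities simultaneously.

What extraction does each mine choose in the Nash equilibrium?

57.6

Mine Nadir's profit: π = q_{Nadir}(358 − 2q_{Nadir} − q_{Pike}) − 70q_{Nadir}.
∂π/∂q_{Nadir} = 288 − 4q_{Nadir} − q_{Pike} = 0 ⇒ q_{Nadir} = 72 − 0.25q_{Pike}.
Setting q_{Nadir} = q_{Pike} in the reaction function: q_{Nadir} = 72 − 0.25q_{Nadir}, so q_{Nadir} = 72 / 1.25 = 57.6.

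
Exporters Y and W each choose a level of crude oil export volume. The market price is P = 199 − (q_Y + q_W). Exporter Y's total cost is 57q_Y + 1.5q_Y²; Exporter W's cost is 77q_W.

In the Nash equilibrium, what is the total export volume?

70

Exporter Y's profit: π = q_Y(199 − (q_Y + q_W)) − 57q_Y − 1.5q_Y².
∂π/∂q_Y = 142 − 5q_Y − q_W = 0, so q_Y = 28.4 − 0.2q_W.
For W: ∂π/∂q_W = 122 − 2q_W − q_Y = 0 ⇒ q_W = 61 − 0.5q_Y.
Substituting the second reaction function into the first: q_Y = 28.4 − 0.2(61 − 0.5q_Y), which gives 0.9q_Y = 16.2 ⇒ q_Y = 18.
Then q_W = 61 − 0.5·18 = 52.
Total export volume: 18 + 52 = 70.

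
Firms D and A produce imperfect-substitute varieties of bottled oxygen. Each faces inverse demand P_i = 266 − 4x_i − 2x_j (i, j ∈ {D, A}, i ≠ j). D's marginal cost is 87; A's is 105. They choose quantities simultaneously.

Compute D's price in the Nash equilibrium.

Firm D's profit: π = x_D(266 − 4x_D − 2x_A) − 87x_D.
∂π/∂x_D = 179 − 8x_D − 2x_A = 0 ⇒ x_D = 22.375 − 0.25x_A.
Similarly x_A = 20.125 − 0.25x_D.
Solving the two reaction functions simultaneously: (1 − (−0.25)(−0.25))x_D = 22.375 − 0.25·20.125, so 0.9375x_D = 555/32 and x_D = 18.5.
Then x_A = 20.125 − 0.25·18.5 = 15.5.
P_D = 266 − 4·18.5 − 2·15.5 = 161.

161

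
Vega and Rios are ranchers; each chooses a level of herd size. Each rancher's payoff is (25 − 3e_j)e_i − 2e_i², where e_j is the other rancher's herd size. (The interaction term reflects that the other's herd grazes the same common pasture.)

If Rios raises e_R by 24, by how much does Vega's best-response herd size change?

Vega's payoff is (25 − 3e_R)e_V − 2e_V².
∂π/∂e_V = 25 − 3e_R − 4e_V = 0, so e_V = 6.25 − 0.75e_R.
The reaction-function slope is −0.75, so a 24-unit rise in e_R moves e_V by −0.75 × 24 = −18. Vega's best response falls — the actions are strategic substitutes.

-18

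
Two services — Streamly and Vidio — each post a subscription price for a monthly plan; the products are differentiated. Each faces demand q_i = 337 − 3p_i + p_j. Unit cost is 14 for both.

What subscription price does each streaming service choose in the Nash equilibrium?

75.8

Streamly's profit: π = (p_{Streamly} − 14)(337 − 3p_{Streamly} + p_{Vidio}).
∂π/∂p_{Streamly} = 379 − 6p_{Streamly} + p_{Vidio} = 0 ⇒ p_{Streamly} = 379/6 + (1/6)p_{Vidio}.
The game is symmetric, so in equilibrium p_{Vidio} = p_{Streamly}: the reaction function gives (5/6)p_{Streamly} = 379/6, hence p_{Streamly} = 75.8.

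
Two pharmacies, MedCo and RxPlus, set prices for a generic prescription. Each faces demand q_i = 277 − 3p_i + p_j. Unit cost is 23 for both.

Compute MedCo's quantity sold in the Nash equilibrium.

138.6

MedCo's profit: π = (p_{MedCo} − 23)(277 − 3p_{MedCo} + p_{RxPlus}).
∂π/∂p_{MedCo} = 346 − 6p_{MedCo} + p_{RxPlus} = 0 ⇒ p_{MedCo} = 173/3 + (1/6)p_{RxPlus}.
The game is symmetric, so in equilibrium p_{RxPlus} = p_{MedCo}: the reaction function gives (5/6)p_{MedCo} = 173/3, hence p_{MedCo} = 69.2.
q_{MedCo} = 277 − 3·69.2 + 69.2 = 138.6.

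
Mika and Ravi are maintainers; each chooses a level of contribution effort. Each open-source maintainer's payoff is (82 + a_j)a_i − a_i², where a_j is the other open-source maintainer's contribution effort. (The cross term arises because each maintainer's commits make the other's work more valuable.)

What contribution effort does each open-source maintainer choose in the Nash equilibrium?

Mika's payoff is (82 + a_R)a_M − a_M².
∂π/∂a_M = 82 + a_R − 2a_M = 0, so a_M = 41 + 0.5a_R.
Setting a_M = a_R in the reaction function: a_M = 41 + 0.5a_M, so a_M = 41 / 0.5 = 82.

82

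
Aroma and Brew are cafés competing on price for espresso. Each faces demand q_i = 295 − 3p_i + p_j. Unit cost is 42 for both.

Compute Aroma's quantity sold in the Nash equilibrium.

126.6

Aroma's profit: π = (p_{Aroma} − 42)(295 − 3p_{Aroma} + p_{Brew}).
∂π/∂p_{Aroma} = 421 − 6p_{Aroma} + p_{Brew} = 0 ⇒ p_{Aroma} = 421/6 + (1/6)p_{Brew}.
The game is symmetric, so in equilibrium p_{Brew} = p_{Aroma}: the reaction function gives (5/6)p_{Aroma} = 421/6, hence p_{Aroma} = 84.2.
q_{Aroma} = 295 − 3·84.2 + 84.2 = 126.6.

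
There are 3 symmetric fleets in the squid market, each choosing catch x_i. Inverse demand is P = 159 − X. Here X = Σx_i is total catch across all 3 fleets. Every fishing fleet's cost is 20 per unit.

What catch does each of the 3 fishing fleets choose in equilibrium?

34.75

A representative fishing fleet's profit is π_i = x_i(159 − X) − 20x_i, with X = x_i + Σ_{j≠i} x_j.
First-order condition: 139 − 2x_i − Σ_{j≠i} x_j = 0.
With identical fishing fleets, set every x_j = x: then 139 − 2x − 2x = 0, i.e. x = 139/4 = 34.75.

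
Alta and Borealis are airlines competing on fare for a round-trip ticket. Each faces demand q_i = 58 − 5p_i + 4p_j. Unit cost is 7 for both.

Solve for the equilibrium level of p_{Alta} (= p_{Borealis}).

Alta's profit: π = (p_{Alta} − 7)(58 − 5p_{Alta} + 4p_{Borealis}).
∂π/∂p_{Alta} = 93 − 10p_{Alta} + 4p_{Borealis} = 0 ⇒ p_{Alta} = 9.3 + 0.4p_{Borealis}.
The game is symmetric, so in equilibrium p_{Borealis} = p_{Alta}: the reaction function gives 0.6p_{Alta} = 9.3, hence p_{Alta} = 15.5.

15.5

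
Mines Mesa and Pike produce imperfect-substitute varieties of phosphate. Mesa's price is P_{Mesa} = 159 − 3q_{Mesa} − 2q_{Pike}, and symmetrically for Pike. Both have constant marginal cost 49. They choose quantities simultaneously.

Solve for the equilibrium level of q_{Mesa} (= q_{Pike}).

Mine Mesa's profit: π = q_{Mesa}(159 − 3q_{Mesa} − 2q_{Pike}) − 49q_{Mesa}.
∂π/∂q_{Mesa} = 110 − 6q_{Mesa} − 2q_{Pike} = 0 ⇒ q_{Mesa} = 55/3 − (1/3)q_{Pike}.
The game is symmetric, so in equilibrium q_{Pike} = q_{Mesa}: the reaction function gives (4/3)q_{Mesa} = 55/3, hence q_{Mesa} = 13.75.

13.75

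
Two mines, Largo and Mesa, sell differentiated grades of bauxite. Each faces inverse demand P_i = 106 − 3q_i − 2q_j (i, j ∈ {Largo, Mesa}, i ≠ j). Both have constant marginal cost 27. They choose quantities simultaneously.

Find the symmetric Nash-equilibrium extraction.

Mine Largo's profit: π = q_{Largo}(106 − 3q_{Largo} − 2q_{Mesa}) − 27q_{Largo}.
∂π/∂q_{Largo} = 79 − 6q_{Largo} − 2q_{Mesa} = 0 ⇒ q_{Largo} = 79/6 − (1/3)q_{Mesa}.
The game is symmetric, so in equilibrium q_{Mesa} = q_{Largo}: the reaction function gives (4/3)q_{Largo} = 79/6, hence q_{Largo} = 9.875.

9.875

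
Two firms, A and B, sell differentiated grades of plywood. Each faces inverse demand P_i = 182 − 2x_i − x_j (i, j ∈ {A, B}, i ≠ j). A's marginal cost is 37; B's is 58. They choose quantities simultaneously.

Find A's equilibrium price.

97.8

Firm A's profit: π = x_A(182 − 2x_A − x_B) − 37x_A.
∂π/∂x_A = 145 − 4x_A − x_B = 0 ⇒ x_A = 36.25 − 0.25x_B.
Similarly x_B = 31 − 0.25x_A.
Plugging x_B into A's best response: x_A = 36.25 − 0.25(31 − 0.25x_A) ⇒ 0.9375x_A = 28.5, so x_A = 30.4.
Then x_B = 31 − 0.25·30.4 = 23.4.
P_A = 182 − 2·30.4 − 23.4 = 97.8.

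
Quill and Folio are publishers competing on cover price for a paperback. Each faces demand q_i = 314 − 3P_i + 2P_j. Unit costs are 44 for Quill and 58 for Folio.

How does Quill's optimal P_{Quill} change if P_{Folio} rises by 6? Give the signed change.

Quill's profit: π = (P_{Quill} − 44)(314 − 3P_{Quill} + 2P_{Folio}).
∂π/∂P_{Quill} = 446 − 6P_{Quill} + 2P_{Folio} = 0 ⇒ P_{Quill} = 223/3 + (1/3)P_{Folio}.
The reaction-function slope is 1/3, so a 6-unit rise in P_{Folio} moves P_{Quill} by 1/3 × 6 = 2. Quill's best response rises — the actions are strategic complements.

2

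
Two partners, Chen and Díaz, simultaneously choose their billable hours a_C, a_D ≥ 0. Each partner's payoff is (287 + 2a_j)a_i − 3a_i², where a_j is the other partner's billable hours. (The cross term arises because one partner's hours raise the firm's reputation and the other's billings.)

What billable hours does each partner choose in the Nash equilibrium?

71.75

Chen's payoff is (287 + 2a_D)a_C − 3a_C².
∂π/∂a_C = 287 + 2a_D − 6a_C = 0, so a_C = 287/6 + (1/3)a_D.
The game is symmetric, so in equilibrium a_D = a_C: the reaction function gives (2/3)a_C = 287/6, hence a_C = 71.75.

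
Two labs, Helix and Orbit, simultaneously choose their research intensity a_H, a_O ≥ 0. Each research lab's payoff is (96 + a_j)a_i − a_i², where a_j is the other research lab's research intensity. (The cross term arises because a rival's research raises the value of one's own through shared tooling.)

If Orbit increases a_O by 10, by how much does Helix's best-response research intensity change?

Helix's payoff is (96 + a_O)a_H − a_H².
∂π/∂a_H = 96 + a_O − 2a_H = 0, so a_H = 48 + 0.5a_O.
The reaction-function slope is 0.5, so a 10-unit rise in a_O moves a_H by 0.5 × 10 = 5. Helix's best response rises — the actions are strategic complements.

5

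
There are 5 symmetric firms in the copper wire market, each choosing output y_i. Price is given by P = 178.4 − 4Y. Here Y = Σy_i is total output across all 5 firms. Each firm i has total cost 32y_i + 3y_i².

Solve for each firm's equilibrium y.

A representative firm's profit is π_i = y_i(178.4 − 4Y) − 32y_i − 3y_i², with Y = y_i + Σ_{j≠i} y_j.
First-order condition: 146.4 − 14y_i − 4Σ_{j≠i} y_j = 0.
With identical firms, set every y_j = y: then 146.4 − 14y − 16y = 0, i.e. y = 146.4/30 = 4.88.

4.88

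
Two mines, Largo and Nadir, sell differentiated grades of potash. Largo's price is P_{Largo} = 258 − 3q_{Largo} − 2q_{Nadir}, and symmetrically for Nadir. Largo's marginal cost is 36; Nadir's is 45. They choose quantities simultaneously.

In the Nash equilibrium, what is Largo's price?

120.9375

Mine Largo's profit: π = q_{Largo}(258 − 3q_{Largo} − 2q_{Nadir}) − 36q_{Largo}.
∂π/∂q_{Largo} = 222 − 6q_{Largo} − 2q_{Nadir} = 0 ⇒ q_{Largo} = 37 − (1/3)q_{Nadir}.
Similarly q_{Nadir} = 35.5 − (1/3)q_{Largo}.
Solving the two reaction functions simultaneously: (1 − (−1/3)(−1/3))q_{Largo} = 37 − (1/3)·35.5, so (8/9)q_{Largo} = 151/6 and q_{Largo} = 28.3125.
Then q_{Nadir} = 35.5 − (1/3)·28.3125 = 26.0625.
P_{Largo} = 258 − 3·28.3125 − 2·26.0625 = 120.9375.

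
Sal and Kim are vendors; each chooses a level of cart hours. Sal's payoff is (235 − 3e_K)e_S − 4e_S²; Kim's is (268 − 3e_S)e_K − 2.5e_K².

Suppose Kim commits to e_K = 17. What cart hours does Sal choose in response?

23

Expanding Sal's payoff: 235e_S − 3e_Ke_S − 4e_S².
∂π/∂e_S = 235 − 3e_K − 8e_S = 0, so e_S = 29.375 − 0.375e_K.
At e_K = 17: e_S = 29.375 − 0.375·17 = 23.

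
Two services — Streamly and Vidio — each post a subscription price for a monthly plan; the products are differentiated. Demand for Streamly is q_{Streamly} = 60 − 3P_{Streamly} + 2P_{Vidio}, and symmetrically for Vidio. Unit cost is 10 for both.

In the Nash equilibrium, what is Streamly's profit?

Streamly's profit: π = (P_{Streamly} − 10)(60 − 3P_{Streamly} + 2P_{Vidio}).
∂π/∂P_{Streamly} = 90 − 6P_{Streamly} + 2P_{Vidio} = 0 ⇒ P_{Streamly} = 15 + (1/3)P_{Vidio}.
Setting P_{Streamly} = P_{Vidio} in the reaction function: P_{Streamly} = 15 + (1/3)P_{Streamly}, so P_{Streamly} = 15 / (2/3) = 22.5.
q_{Streamly} = 60 − 3·22.5 + 2·22.5 = 37.5.
Profit = (22.5 − 10)·37.5 = 468.75.

468.75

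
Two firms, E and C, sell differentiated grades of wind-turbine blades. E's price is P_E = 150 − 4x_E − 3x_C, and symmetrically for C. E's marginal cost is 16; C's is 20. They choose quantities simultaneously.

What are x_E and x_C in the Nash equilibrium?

12.4, 11.6

Firm E's profit: π = x_E(150 − 4x_E − 3x_C) − 16x_E.
∂π/∂x_E = 134 − 8x_E − 3x_C = 0 ⇒ x_E = 16.75 − 0.375x_C.
Similarly x_C = 16.25 − 0.375x_E.
Substituting the second reaction function into the first: x_E = 16.75 − 0.375(16.25 − 0.375x_E), which gives (55/64)x_E = 341/32 ⇒ x_E = 12.4.
Then x_C = 16.25 − 0.375·12.4 = 11.6.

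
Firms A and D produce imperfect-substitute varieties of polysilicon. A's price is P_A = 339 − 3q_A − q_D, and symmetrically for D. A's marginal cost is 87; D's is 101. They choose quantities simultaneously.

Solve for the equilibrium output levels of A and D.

36.4, 33.6

Firm A's profit: π = q_A(339 − 3q_A − q_D) − 87q_A.
∂π/∂q_A = 252 − 6q_A − q_D = 0 ⇒ q_A = 42 − (1/6)q_D.
Similarly q_D = 119/3 − (1/6)q_A.
Substituting the second reaction function into the first: q_A = 42 − (1/6)(119/3 − (1/6)q_A), which gives (35/36)q_A = 637/18 ⇒ q_A = 36.4.
Then q_D = 119/3 − (1/6)·36.4 = 33.6.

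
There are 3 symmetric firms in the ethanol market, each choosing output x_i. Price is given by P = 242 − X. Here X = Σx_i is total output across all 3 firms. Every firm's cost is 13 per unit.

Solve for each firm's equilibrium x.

A representative firm's profit is π_i = x_i(242 − X) − 13x_i, with X = x_i + Σ_{j≠i} x_j.
First-order condition: 229 − 2x_i − Σ_{j≠i} x_j = 0.
Imposing symmetry (x_j = x for all j) turns Σ_{j≠i} x_j into 2x, so 229 = 4x and x = 57.25.

57.25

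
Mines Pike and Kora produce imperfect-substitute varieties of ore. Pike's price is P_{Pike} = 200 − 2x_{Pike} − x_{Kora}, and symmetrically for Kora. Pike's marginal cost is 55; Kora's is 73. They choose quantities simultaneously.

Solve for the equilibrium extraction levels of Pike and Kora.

30.2, 24.2

Mine Pike's profit: π = x_{Pike}(200 − 2x_{Pike} − x_{Kora}) − 55x_{Pike}.
∂π/∂x_{Pike} = 145 − 4x_{Pike} − x_{Kora} = 0 ⇒ x_{Pike} = 36.25 − 0.25x_{Kora}.
Similarly x_{Kora} = 31.75 − 0.25x_{Pike}.
Substituting the second reaction function into the first: x_{Pike} = 36.25 − 0.25(31.75 − 0.25x_{Pike}), which gives 0.9375x_{Pike} = 28.3125 ⇒ x_{Pike} = 30.2.
Then x_{Kora} = 31.75 − 0.25·30.2 = 24.2.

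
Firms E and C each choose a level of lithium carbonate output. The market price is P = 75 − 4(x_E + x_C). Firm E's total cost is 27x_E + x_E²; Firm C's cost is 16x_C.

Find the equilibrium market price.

Firm E's profit: π = x_E(75 − 4(x_E + x_C)) − 27x_E − x_E².
∂π/∂x_E = 48 − 10x_E − 4x_C = 0, so x_E = 4.8 − 0.4x_C.
For C: ∂π/∂x_C = 59 − 8x_C − 4x_E = 0 ⇒ x_C = 7.375 − 0.5x_E.
Plugging x_C into E's best response: x_E = 4.8 − 0.4(7.375 − 0.5x_E) ⇒ 0.8x_E = 1.85, so x_E = 2.3125.
Then x_C = 7.375 − 0.5·2.3125 = 199/32.
Equilibrium price: P = 75 − 4·(273/32) = 40.875.

40.875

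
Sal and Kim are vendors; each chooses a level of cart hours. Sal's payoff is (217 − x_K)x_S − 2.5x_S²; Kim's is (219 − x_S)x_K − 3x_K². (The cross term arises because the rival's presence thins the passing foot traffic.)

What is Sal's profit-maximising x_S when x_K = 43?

Expanding Sal's payoff: 217x_S − x_Kx_S − 2.5x_S².
∂π/∂x_S = 217 − x_K − 5x_S = 0, so x_S = 43.4 − 0.2x_K.
At x_K = 43: x_S = 43.4 − 0.2·43 = 34.8.

34.8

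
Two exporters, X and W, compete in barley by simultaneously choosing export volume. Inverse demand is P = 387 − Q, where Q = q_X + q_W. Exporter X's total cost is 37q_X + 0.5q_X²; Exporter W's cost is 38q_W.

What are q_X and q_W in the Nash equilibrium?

70.2, 139.4

Exporter X's profit: π = q_X(387 − (q_X + q_W)) − 37q_X − 0.5q_X².
∂π/∂q_X = 350 − 3q_X − q_W = 0, so q_X = 350/3 − (1/3)q_W.
For W: ∂π/∂q_W = 349 − 2q_W − q_X = 0 ⇒ q_W = 174.5 − 0.5q_X.
Plugging q_W into X's best response: q_X = 350/3 − (1/3)(174.5 − 0.5q_X) ⇒ (5/6)q_X = 58.5, so q_X = 70.2.
Then q_W = 174.5 − 0.5·70.2 = 139.4.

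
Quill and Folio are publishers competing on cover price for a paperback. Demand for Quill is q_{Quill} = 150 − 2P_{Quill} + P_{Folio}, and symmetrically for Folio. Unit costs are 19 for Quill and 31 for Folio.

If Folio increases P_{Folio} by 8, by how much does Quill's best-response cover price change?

2

Quill's profit: π = (P_{Quill} − 19)(150 − 2P_{Quill} + P_{Folio}).
∂π/∂P_{Quill} = 188 − 4P_{Quill} + P_{Folio} = 0 ⇒ P_{Quill} = 47 + 0.25P_{Folio}.
The reaction-function slope is 0.25, so an 8-unit rise in P_{Folio} moves P_{Quill} by 0.25 × 8 = 2. Quill's best response rises — the actions are strategic complements.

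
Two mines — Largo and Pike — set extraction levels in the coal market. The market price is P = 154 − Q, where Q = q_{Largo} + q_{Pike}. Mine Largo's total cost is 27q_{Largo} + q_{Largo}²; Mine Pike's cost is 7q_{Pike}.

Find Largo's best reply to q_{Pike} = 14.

Mine Largo's profit: π = q_{Largo}(154 − (q_{Largo} + q_{Pike})) − 27q_{Largo} − q_{Largo}².
∂π/∂q_{Largo} = 127 − 4q_{Largo} − q_{Pike} = 0, so q_{Largo} = 31.75 − 0.25q_{Pike}.
At q_{Pike} = 14: q_{Largo} = 31.75 − 0.25·14 = 28.25.

28.25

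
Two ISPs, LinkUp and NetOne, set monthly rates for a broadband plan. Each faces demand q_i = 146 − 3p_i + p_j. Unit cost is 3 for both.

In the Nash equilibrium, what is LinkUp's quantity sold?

84

LinkUp's profit: π = (p_{LinkUp} − 3)(146 − 3p_{LinkUp} + p_{NetOne}).
∂π/∂p_{LinkUp} = 155 − 6p_{LinkUp} + p_{NetOne} = 0 ⇒ p_{LinkUp} = 155/6 + (1/6)p_{NetOne}.
Setting p_{LinkUp} = p_{NetOne} in the reaction function: p_{LinkUp} = 155/6 + (1/6)p_{LinkUp}, so p_{LinkUp} = (155/6) / (5/6) = 31.
q_{LinkUp} = 146 − 3·31 + 31 = 84.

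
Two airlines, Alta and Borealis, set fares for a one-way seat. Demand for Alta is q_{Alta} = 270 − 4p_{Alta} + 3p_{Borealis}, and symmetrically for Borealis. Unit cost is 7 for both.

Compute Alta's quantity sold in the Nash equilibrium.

Alta's profit: π = (p_{Alta} − 7)(270 − 4p_{Alta} + 3p_{Borealis}).
∂π/∂p_{Alta} = 298 − 8p_{Alta} + 3p_{Borealis} = 0 ⇒ p_{Alta} = 37.25 + 0.375p_{Borealis}.
The game is symmetric, so in equilibrium p_{Borealis} = p_{Alta}: the reaction function gives 0.625p_{Alta} = 37.25, hence p_{Alta} = 59.6.
q_{Alta} = 270 − 4·59.6 + 3·59.6 = 210.4.

210.4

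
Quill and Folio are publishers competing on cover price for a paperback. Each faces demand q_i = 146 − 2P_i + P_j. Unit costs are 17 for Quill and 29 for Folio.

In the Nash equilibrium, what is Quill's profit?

Quill's profit: π = (P_{Quill} − 17)(146 − 2P_{Quill} + P_{Folio}).
∂π/∂P_{Quill} = 180 − 4P_{Quill} + P_{Folio} = 0 ⇒ P_{Quill} = 45 + 0.25P_{Folio}.
Similarly P_{Folio} = 51 + 0.25P_{Quill}.
Plugging P_{Folio} into Quill's best response: P_{Quill} = 45 + 0.25(51 + 0.25P_{Quill}) ⇒ 0.9375P_{Quill} = 57.75, so P_{Quill} = 61.6.
Then P_{Folio} = 51 + 0.25·61.6 = 66.4.
q_{Quill} = 146 − 2·61.6 + 66.4 = 89.2.
Profit = (61.6 − 17)·89.2 = 3978.32.

3978.32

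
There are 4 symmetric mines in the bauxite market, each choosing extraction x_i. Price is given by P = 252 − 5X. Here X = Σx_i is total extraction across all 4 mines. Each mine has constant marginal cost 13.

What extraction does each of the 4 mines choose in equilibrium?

9.56

A representative mine's profit is π_i = x_i(252 − 5X) − 13x_i, with X = x_i + Σ_{j≠i} x_j.
First-order condition: 239 − 10x_i − 5Σ_{j≠i} x_j = 0.
Imposing symmetry (x_j = x for all j) turns Σ_{j≠i} x_j into 3x, so 239 = 25x and x = 9.56.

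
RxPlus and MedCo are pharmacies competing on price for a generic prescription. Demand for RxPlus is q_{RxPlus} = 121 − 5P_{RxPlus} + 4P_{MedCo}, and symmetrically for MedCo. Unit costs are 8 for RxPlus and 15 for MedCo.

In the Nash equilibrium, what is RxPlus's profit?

RxPlus's profit: π = (P_{RxPlus} − 8)(121 − 5P_{RxPlus} + 4P_{MedCo}).
∂π/∂P_{RxPlus} = 161 − 10P_{RxPlus} + 4P_{MedCo} = 0 ⇒ P_{RxPlus} = 16.1 + 0.4P_{MedCo}.
Similarly P_{MedCo} = 19.6 + 0.4P_{RxPlus}.
Substituting the second reaction function into the first: P_{RxPlus} = 16.1 + 0.4(19.6 + 0.4P_{RxPlus}), which gives 0.84P_{RxPlus} = 23.94 ⇒ P_{RxPlus} = 28.5.
Then P_{MedCo} = 19.6 + 0.4·28.5 = 31.
q_{RxPlus} = 121 − 5·28.5 + 4·31 = 102.5.
Profit = (28.5 − 8)·102.5 = 2101.25.

2101.25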